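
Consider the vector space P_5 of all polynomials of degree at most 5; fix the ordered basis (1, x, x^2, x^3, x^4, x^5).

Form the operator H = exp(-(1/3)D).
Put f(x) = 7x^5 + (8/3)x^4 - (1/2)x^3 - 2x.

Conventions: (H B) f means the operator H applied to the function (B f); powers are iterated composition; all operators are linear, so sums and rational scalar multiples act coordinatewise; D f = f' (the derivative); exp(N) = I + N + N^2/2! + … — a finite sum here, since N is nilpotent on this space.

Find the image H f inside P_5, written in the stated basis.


g(x) = 7x^5 - 9x^4 + (67/18)x^3 - (17/54)x^2 - (115/54)x + 335/486

order-1 term: -(35/3)x^4 - (32/9)x^3 + (1/2)x^2 + 2/3
order-2 term: (70/9)x^3 + (16/9)x^2 - (1/6)x
order-3 term: -(70/27)x^2 - (32/81)x + 1/54
order-4 term: (35/81)x + 8/243
order-5 term: -7/243
the series for exp(-(1/3)D) f terminates at order 5
exp(-(1/3)D) f = 7x^5 - 9x^4 + (67/18)x^3 - (17/54)x^2 - (115/54)x + 335/486


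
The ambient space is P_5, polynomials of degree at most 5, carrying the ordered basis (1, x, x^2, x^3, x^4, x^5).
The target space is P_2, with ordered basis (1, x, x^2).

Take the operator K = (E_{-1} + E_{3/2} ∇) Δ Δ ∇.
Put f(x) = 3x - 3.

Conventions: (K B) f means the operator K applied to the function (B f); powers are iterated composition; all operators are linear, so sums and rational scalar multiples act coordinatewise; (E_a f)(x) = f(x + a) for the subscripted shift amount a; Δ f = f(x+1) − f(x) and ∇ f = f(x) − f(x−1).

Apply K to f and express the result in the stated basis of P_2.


∇ f = 3
Δ ∇ f = 0
Δ Δ ∇ f = 0
E_{-1} (Δ Δ ∇) f = 0
∇ (Δ Δ ∇) f = 0
E_{3/2} ∇ (Δ Δ ∇) f = 0
(E_{-1} + E_{3/2} ∇) (Δ Δ ∇) f = 0

g(x) = 0


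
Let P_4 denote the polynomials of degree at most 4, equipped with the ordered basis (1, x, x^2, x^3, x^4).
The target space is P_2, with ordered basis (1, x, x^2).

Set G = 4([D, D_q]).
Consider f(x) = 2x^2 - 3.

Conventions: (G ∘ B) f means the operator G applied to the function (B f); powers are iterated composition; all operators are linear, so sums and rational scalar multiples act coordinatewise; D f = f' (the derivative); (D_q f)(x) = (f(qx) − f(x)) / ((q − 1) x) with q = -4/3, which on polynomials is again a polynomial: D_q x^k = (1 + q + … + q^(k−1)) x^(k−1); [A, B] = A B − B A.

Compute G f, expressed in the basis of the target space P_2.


D_q f = -(2/3)x
D D_q f = -2/3
D f = 4x
D_q D f = 4
[D, D_q] f = -14/3
(4([D, D_q])) f = -56/3

the image equals g(x) = -56/3


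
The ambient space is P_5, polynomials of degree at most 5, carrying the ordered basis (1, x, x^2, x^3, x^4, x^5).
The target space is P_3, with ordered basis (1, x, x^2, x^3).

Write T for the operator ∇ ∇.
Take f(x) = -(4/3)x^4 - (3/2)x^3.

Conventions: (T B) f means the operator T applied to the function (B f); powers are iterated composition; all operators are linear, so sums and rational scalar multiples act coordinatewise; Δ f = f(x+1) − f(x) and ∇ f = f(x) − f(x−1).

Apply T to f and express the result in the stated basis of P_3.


the result is g(x) = -16x^2 + 23x - 29/3

∇ f = -(16/3)x^3 + (7/2)x^2 - (5/6)x - 1/6
∇ ∇ f = -16x^2 + 23x - 29/3


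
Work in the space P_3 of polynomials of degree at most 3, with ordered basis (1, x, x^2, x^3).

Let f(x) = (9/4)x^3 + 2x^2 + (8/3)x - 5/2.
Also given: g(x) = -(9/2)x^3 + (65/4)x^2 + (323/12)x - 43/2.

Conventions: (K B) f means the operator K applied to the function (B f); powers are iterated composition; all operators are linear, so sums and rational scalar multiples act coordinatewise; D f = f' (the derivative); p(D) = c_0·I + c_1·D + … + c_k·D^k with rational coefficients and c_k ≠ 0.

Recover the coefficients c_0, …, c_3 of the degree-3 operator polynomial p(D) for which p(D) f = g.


c_0 = -2, c_1 = 3, c_2 = 3/2, c_3 = -3

D^0 f = (9/4)x^3 + 2x^2 + (8/3)x - 5/2
D^1 f = (27/4)x^2 + 4x + 8/3
D^2 f = (27/2)x + 4
D^3 f = 27/2
matching coefficients of g against c_0 f + c_1 Df + … from the top degree down determines the c_i
solution: c_0 = -2, c_1 = 3, c_2 = 3/2, c_3 = -3


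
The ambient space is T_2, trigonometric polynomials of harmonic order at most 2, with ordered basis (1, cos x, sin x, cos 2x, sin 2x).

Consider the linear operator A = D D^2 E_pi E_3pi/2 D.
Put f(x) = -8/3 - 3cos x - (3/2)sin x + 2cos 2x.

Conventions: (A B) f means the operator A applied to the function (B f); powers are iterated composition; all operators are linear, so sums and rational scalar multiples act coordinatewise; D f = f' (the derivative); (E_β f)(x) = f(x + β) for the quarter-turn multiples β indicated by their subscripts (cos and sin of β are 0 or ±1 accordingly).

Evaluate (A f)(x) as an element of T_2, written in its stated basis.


D f = -(3/2)cos x + 3sin x - 4sin 2x
E_3pi/2 D f = -3cos x - (3/2)sin x + 4sin 2x
E_pi E_3pi/2 D f = 3cos x + (3/2)sin x + 4sin 2x
D (E_pi E_3pi/2 D) f = (3/2)cos x - 3sin x + 8cos 2x
D D (E_pi E_3pi/2 D) f = -3cos x - (3/2)sin x - 16sin 2x
D D^2 (E_pi E_3pi/2 D) f = -(3/2)cos x + 3sin x - 32cos 2x

g(x) = -(3/2)cos x + 3sin x - 32cos 2x


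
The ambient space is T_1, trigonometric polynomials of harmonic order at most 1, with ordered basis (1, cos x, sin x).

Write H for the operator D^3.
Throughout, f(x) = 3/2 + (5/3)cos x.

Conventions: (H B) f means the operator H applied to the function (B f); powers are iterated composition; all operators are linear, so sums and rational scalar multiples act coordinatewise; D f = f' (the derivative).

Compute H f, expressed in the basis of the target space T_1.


the image equals g(x) = (5/3)sin x

D f = -(5/3)sin x
D D f = -(5/3)cos x
D D D f = (5/3)sin x


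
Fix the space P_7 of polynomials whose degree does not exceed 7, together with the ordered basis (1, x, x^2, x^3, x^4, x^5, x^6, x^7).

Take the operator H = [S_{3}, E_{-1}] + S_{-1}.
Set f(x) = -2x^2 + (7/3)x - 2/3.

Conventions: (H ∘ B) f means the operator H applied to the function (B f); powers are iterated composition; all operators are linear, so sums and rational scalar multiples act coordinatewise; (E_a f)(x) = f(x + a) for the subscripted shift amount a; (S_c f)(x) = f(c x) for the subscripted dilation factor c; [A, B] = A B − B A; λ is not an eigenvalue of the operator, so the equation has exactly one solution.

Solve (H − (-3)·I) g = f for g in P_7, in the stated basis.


the image equals g(x) = -(1/2)x^2 + (25/6)x - 13/4

write g with unknown coordinates in the stated basis and equate coefficients in (H − (-3)·I) g = f
solving from the highest basis element down gives g = -(1/2)x^2 + (25/6)x - 13/4
check: H g = -(1/2)x^2 - (61/6)x + 109/12
so H g − (-3)·g = -2x^2 + (7/3)x - 2/3 = f ✓


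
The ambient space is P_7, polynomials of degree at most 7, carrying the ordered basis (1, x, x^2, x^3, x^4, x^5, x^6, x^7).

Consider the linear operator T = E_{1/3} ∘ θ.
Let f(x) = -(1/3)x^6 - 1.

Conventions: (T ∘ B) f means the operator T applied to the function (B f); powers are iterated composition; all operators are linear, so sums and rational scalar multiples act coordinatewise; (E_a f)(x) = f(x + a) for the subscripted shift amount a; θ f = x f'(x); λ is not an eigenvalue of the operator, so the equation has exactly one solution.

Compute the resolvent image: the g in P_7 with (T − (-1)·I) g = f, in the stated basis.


the result is g(x) = -(1/21)x^6 + (2/21)x^5 - (4/63)x^4 + (1/189)x^3 + (17/1701)x^2 - (17/10206)x - 1459/1458

write g with unknown coordinates in the stated basis and equate coefficients in (T − (-1)·I) g = f
solving from the highest basis element down gives g = -(1/21)x^6 + (2/21)x^5 - (4/63)x^4 + (1/189)x^3 + (17/1701)x^2 - (17/10206)x - 1459/1458
check: T g = -(2/7)x^6 - (2/21)x^5 + (4/63)x^4 - (1/189)x^3 - (17/1701)x^2 + (17/10206)x + 1/1458
so T g − (-1)·g = -(1/3)x^6 - 1 = f ✓


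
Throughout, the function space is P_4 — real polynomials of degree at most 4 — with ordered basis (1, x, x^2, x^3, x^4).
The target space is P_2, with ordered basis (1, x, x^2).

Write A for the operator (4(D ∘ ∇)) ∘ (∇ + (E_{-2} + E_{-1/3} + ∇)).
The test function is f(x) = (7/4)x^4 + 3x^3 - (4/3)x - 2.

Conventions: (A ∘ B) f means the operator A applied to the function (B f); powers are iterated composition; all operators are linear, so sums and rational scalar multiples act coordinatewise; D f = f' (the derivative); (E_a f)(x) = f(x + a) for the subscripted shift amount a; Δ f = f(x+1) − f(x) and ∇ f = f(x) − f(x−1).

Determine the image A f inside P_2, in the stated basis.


g(x) = 168x^2 - 80x + 496/3

∇ f = 7x^3 - (3/2)x^2 - 2x - 1/12
E_{-2} f = (7/4)x^4 - 11x^3 + 24x^2 - (64/3)x + 14/3
E_{-1/3} f = (7/4)x^4 + (2/3)x^3 - (11/6)x^2 - (16/27)x - 533/324
∇ f = 7x^3 - (3/2)x^2 - 2x - 1/12
(E_{-2} + E_{-1/3} + ∇) f = (7/2)x^4 - (10/3)x^3 + (62/3)x^2 - (646/27)x + 238/81
(∇ + (E_{-2} + E_{-1/3} + ∇)) f = (7/2)x^4 + (11/3)x^3 + (115/6)x^2 - (700/27)x + 925/324
∇ (∇ + (E_{-2} + E_{-1/3} + ∇)) f = 14x^3 - 10x^2 + (124/3)x - 1213/27
D ∇ (∇ + (E_{-2} + E_{-1/3} + ∇)) f = 42x^2 - 20x + 124/3
(4(D ∘ ∇)) (∇ + (E_{-2} + E_{-1/3} + ∇)) f = 168x^2 - 80x + 496/3


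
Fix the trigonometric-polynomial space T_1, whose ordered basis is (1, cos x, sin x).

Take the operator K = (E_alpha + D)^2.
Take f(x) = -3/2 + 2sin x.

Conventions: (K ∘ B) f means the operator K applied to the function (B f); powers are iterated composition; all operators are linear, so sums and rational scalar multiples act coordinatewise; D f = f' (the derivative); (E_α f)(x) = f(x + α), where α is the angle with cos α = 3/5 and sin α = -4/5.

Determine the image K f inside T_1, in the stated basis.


the image equals g(x) = -3/2 + (12/25)cos x + (16/25)sin x

E_alpha f = -3/2 - (8/5)cos x + (6/5)sin x
D f = 2cos x
(E_alpha + D) f = -3/2 + (2/5)cos x + (6/5)sin x
E_alpha (E_alpha + D) f = -3/2 - (18/25)cos x + (26/25)sin x
D (E_alpha + D) f = (6/5)cos x - (2/5)sin x
(E_alpha + D) (E_alpha + D) f = -3/2 + (12/25)cos x + (16/25)sin x


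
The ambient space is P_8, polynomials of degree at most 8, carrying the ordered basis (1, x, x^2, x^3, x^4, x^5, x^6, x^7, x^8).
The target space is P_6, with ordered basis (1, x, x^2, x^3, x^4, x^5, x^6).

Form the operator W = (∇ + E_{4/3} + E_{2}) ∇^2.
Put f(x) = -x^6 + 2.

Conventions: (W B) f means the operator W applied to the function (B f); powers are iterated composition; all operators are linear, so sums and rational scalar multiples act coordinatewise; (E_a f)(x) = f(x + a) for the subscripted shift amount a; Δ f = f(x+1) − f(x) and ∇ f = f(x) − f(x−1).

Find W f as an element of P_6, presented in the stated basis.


∇ f = -6x^5 + 15x^4 - 20x^3 + 15x^2 - 6x + 1
∇ ∇ f = -30x^4 + 120x^3 - 210x^2 + 180x - 62
∇ ∇^2 f = -120x^3 + 540x^2 - 900x + 540
E_{4/3} ∇^2 f = -30x^4 - 40x^3 - 50x^2 - (220/9)x - 154/27
E_{2} ∇^2 f = -30x^4 - 120x^3 - 210x^2 - 180x - 62
(∇ + E_{4/3} + E_{2}) ∇^2 f = -60x^4 - 280x^3 + 280x^2 - (9940/9)x + 12752/27

g(x) = -60x^4 - 280x^3 + 280x^2 - (9940/9)x + 12752/27


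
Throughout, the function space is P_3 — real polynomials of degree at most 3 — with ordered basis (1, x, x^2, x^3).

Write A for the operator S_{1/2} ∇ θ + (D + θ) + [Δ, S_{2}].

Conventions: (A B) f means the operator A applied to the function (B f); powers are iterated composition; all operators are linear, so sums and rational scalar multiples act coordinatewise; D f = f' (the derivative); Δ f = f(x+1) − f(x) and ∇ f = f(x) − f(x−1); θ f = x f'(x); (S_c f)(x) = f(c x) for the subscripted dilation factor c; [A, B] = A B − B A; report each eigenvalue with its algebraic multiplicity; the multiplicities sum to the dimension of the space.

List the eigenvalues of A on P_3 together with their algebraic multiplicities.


λ = 0 (multiplicity 1), λ = 1 (multiplicity 1), λ = 2 (multiplicity 1), λ = 3 (multiplicity 1)

image of 1: 0
image of x: x + 3
image of x^2: 2x^2 + 8x + 1
image of x^3: 3x^3 + (69/4)x^2 + (27/2)x + 10
the matrix is upper triangular; its diagonal is (0, 1, 2, 3)
for a triangular matrix the eigenvalues are the diagonal entries, with algebraic multiplicity their repetition count


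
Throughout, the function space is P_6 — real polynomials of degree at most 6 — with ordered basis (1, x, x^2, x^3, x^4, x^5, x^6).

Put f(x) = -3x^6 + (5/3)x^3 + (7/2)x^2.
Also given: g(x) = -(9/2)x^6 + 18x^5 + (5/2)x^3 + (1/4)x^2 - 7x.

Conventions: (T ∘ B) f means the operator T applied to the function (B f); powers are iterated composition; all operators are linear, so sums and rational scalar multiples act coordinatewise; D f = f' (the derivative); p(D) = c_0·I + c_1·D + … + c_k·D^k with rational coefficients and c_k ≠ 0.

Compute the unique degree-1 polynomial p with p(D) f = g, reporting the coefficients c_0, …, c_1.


c_0 = 3/2, c_1 = -1

D^0 f = -3x^6 + (5/3)x^3 + (7/2)x^2
D^1 f = -18x^5 + 5x^2 + 7x
matching coefficients of g against c_0 f + c_1 Df + … from the top degree down determines the c_i
solution: c_0 = 3/2, c_1 = -1


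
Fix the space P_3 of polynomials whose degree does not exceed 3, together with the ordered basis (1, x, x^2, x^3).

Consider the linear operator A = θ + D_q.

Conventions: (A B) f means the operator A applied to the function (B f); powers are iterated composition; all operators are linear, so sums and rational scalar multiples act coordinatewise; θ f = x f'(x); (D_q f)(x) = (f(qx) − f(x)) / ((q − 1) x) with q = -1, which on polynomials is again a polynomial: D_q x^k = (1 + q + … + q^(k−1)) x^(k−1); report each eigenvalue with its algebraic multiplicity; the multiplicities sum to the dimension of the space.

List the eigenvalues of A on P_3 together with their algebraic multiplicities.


image of 1: 0
image of x: x + 1
image of x^2: 2x^2
image of x^3: 3x^3 + x^2
the matrix is upper triangular; its diagonal is (0, 1, 2, 3)
for a triangular matrix the eigenvalues are the diagonal entries, with algebraic multiplicity their repetition count

λ = 0 (multiplicity 1), λ = 1 (multiplicity 1), λ = 2 (multiplicity 1), λ = 3 (multiplicity 1)


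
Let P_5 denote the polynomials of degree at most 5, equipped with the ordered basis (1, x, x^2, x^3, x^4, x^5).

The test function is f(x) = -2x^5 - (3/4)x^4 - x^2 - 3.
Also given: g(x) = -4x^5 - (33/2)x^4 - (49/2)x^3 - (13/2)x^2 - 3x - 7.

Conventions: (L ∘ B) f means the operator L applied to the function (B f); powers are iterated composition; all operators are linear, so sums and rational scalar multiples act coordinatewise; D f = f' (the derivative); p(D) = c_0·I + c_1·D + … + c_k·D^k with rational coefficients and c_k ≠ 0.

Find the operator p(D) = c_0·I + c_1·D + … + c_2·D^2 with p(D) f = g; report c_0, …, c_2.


D^0 f = -2x^5 - (3/4)x^4 - x^2 - 3
D^1 f = -10x^4 - 3x^3 - 2x
D^2 f = -40x^3 - 9x^2 - 2
matching coefficients of g against c_0 f + c_1 Df + … from the top degree down determines the c_i
solution: c_0 = 2, c_1 = 3/2, c_2 = 1/2

p(D) = 2·I + (3/2)·D + (1/2)·D^2, i.e. c_0 = 2, c_1 = 3/2, c_2 = 1/2


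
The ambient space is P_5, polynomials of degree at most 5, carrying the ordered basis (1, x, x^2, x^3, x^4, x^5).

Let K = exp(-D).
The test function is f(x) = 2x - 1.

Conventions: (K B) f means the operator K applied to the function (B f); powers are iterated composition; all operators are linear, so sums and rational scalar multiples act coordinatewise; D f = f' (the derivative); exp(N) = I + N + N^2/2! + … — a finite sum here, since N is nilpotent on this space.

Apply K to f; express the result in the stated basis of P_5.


order-1 term: -2
the series for exp(-D) f terminates at order 1
exp(-D) f = 2x - 3

the image equals g(x) = 2x - 3


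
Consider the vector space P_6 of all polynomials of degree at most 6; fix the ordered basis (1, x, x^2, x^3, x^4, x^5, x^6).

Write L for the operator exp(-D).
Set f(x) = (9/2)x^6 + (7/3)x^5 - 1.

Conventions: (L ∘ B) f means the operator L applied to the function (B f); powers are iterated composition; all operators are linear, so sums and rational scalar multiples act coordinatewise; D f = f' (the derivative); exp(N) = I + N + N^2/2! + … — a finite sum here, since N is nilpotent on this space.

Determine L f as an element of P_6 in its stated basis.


the image equals g(x) = (9/2)x^6 - (74/3)x^5 + (335/6)x^4 - (200/3)x^3 + (265/6)x^2 - (46/3)x + 7/6

order-1 term: -27x^5 - (35/3)x^4
order-2 term: (135/2)x^4 + (70/3)x^3
order-3 term: -90x^3 - (70/3)x^2
order-4 term: (135/2)x^2 + (35/3)x
order-5 term: -27x - 7/3
order-6 term: 9/2
the series for exp(-D) f terminates at order 6
exp(-D) f = (9/2)x^6 - (74/3)x^5 + (335/6)x^4 - (200/3)x^3 + (265/6)x^2 - (46/3)x + 7/6


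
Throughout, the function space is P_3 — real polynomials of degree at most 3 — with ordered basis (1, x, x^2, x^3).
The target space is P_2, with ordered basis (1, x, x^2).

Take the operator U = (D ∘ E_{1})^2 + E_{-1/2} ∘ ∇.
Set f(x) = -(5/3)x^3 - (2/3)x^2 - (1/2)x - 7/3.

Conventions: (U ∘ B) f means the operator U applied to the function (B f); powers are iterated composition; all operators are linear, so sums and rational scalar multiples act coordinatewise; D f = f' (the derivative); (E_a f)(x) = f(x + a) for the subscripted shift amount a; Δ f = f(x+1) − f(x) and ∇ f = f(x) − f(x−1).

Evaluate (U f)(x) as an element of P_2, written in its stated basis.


the image equals g(x) = -5x^2 - (4/3)x - 311/12

E_{1} f = -(5/3)x^3 - (17/3)x^2 - (41/6)x - 31/6
D E_{1} f = -5x^2 - (34/3)x - 41/6
E_{1} (D ∘ E_{1}) f = -5x^2 - (64/3)x - 139/6
D E_{1} (D ∘ E_{1}) f = -10x - 64/3
∇ f = -5x^2 + (11/3)x - 3/2
E_{-1/2} ∇ f = -5x^2 + (26/3)x - 55/12
((D ∘ E_{1})^2 + E_{-1/2} ∘ ∇) f = -5x^2 - (4/3)x - 311/12


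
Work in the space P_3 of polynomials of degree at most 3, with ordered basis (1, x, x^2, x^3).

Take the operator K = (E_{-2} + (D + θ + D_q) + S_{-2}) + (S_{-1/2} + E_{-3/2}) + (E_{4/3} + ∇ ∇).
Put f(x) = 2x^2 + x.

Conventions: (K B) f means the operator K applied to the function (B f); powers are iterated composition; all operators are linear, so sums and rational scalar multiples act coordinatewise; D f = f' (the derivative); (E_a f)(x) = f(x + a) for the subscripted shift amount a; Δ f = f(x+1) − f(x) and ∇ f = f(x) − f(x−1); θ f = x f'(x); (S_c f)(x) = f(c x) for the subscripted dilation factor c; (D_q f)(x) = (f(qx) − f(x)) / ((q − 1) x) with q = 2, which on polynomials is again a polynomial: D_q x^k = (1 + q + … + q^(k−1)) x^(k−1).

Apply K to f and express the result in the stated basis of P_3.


E_{-2} f = 2x^2 - 7x + 6
D f = 4x + 1
θ f = 4x^2 + x
D_q f = 6x + 1
(D + θ + D_q) f = 4x^2 + 11x + 2
S_{-2} f = 8x^2 - 2x
(E_{-2} + (D + θ + D_q) + S_{-2}) f = 14x^2 + 2x + 8
S_{-1/2} f = (1/2)x^2 - (1/2)x
E_{-3/2} f = 2x^2 - 5x + 3
(S_{-1/2} + E_{-3/2}) f = (5/2)x^2 - (11/2)x + 3
E_{4/3} f = 2x^2 + (19/3)x + 44/9
∇ f = 4x - 1
∇ ∇ f = 4
(E_{4/3} + ∇ ∇) f = 2x^2 + (19/3)x + 80/9
((E_{-2} + (D + θ + D_q) + S_{-2}) + (S_{-1/2} + E_{-3/2}) + (E_{4/3} + ∇ ∇)) f = (37/2)x^2 + (17/6)x + 179/9

the result is g(x) = (37/2)x^2 + (17/6)x + 179/9


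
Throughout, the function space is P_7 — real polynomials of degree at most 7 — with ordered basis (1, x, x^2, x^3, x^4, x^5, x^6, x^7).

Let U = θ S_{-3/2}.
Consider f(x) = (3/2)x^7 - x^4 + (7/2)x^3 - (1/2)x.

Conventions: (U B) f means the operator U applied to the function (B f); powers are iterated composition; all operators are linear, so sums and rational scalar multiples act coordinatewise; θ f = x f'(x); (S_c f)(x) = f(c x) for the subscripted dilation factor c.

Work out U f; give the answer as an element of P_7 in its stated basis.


g(x) = -(45927/256)x^7 - (81/4)x^4 - (567/16)x^3 + (3/4)x

S_{-3/2} f = -(6561/256)x^7 - (81/16)x^4 - (189/16)x^3 + (3/4)x
θ S_{-3/2} f = -(45927/256)x^7 - (81/4)x^4 - (567/16)x^3 + (3/4)x


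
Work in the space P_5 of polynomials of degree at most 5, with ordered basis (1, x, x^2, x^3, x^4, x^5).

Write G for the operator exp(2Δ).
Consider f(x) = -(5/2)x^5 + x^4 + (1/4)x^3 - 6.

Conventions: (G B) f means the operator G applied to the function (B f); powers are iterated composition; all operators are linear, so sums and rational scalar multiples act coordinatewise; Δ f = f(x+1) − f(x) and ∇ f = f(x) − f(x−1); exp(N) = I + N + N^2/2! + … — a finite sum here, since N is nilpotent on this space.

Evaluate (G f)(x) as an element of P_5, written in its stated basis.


g(x) = -(5/2)x^5 - 24x^4 - (567/4)x^3 - (1025/2)x^2 - (2165/2)x - 2083/2

order-1 term: -25x^4 - 42x^3 - (73/2)x^2 - (31/2)x - 5/2
order-2 term: -100x^3 - 276x^2 - 299x - 119
order-3 term: -200x^2 - 568x - 450
order-4 term: -200x - 384
order-5 term: -80
the series for exp(2Δ) f terminates at order 5
exp(2Δ) f = -(5/2)x^5 - 24x^4 - (567/4)x^3 - (1025/2)x^2 - (2165/2)x - 2083/2


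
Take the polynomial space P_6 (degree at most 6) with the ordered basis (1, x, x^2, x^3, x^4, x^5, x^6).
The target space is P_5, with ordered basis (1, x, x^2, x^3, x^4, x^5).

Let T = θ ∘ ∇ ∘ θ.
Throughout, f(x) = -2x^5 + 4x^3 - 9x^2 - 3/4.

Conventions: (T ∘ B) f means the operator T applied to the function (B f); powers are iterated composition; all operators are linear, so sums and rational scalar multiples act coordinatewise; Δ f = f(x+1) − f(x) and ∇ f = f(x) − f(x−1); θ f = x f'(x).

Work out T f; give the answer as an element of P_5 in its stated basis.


g(x) = -200x^4 + 300x^3 - 128x^2 - 22x

θ f = -10x^5 + 12x^3 - 18x^2
∇ θ f = -50x^4 + 100x^3 - 64x^2 - 22x + 20
θ ∇ θ f = -200x^4 + 300x^3 - 128x^2 - 22x


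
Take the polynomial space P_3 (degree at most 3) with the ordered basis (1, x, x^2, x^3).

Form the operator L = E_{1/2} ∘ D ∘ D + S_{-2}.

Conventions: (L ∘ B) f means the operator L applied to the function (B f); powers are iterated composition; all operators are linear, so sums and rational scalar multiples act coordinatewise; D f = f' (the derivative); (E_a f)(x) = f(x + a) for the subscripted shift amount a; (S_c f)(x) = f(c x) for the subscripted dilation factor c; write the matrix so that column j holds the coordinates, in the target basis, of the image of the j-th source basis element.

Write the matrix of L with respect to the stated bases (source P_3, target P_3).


image of 1: 1
image of x: -2x
image of x^2: 4x^2 + 2
image of x^3: -8x^3 + 6x + 3
each image's coordinates form column j of the matrix

the matrix is [[1, 0, 2, 3]; [0, -2, 0, 6]; [0, 0, 4, 0]; [0, 0, 0, -8]] (rows listed top to bottom)


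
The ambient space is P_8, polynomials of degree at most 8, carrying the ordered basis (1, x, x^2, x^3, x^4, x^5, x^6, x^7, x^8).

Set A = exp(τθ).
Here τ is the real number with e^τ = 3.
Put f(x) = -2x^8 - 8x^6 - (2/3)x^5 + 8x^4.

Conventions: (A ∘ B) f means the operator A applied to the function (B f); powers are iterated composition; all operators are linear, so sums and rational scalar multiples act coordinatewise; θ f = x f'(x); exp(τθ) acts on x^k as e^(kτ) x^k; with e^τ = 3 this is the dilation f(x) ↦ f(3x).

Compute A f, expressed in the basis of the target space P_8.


the image equals g(x) = -13122x^8 - 5832x^6 - 162x^5 + 648x^4

exp(τθ) x^k = e^(kτ) x^k; with e^τ = 3 this sends x^k to 3^k x^k
x^4 ↦ 81 x^4
x^5 ↦ 243 x^5
x^6 ↦ 729 x^6
x^8 ↦ 6561 x^8
applying this coordinatewise to f: exp(τθ) f = -13122x^8 - 5832x^6 - 162x^5 + 648x^4


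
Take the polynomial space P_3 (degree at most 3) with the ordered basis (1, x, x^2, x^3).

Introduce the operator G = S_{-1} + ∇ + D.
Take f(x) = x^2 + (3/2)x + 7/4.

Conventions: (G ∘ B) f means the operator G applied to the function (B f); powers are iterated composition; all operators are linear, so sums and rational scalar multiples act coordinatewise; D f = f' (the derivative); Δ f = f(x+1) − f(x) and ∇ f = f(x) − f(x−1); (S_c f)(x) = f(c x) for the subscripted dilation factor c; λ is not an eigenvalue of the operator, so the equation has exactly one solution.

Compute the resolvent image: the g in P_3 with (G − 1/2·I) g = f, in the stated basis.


g(x) = 2x^2 + (13/3)x - 59/6

write g with unknown coordinates in the stated basis and equate coefficients in (G − 1/2·I) g = f
solving from the highest basis element down gives g = 2x^2 + (13/3)x - 59/6
check: G g = 2x^2 + (11/3)x - 19/6
so G g − 1/2·g = x^2 + (3/2)x + 7/4 = f ✓


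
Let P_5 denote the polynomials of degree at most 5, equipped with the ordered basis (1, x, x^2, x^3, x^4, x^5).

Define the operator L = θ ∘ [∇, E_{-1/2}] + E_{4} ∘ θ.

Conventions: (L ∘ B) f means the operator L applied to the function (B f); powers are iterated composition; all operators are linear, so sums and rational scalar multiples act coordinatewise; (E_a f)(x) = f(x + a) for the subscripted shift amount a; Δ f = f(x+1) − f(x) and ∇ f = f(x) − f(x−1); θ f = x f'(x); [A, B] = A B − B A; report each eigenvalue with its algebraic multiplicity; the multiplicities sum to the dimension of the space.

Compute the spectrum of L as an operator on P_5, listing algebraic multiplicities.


λ = 0 (multiplicity 1), λ = 1 (multiplicity 1), λ = 2 (multiplicity 1), λ = 3 (multiplicity 1), λ = 4 (multiplicity 1), λ = 5 (multiplicity 1)

image of 1: 0
image of x: x + 4
image of x^2: 2x^2 + 16x + 32
image of x^3: 3x^3 + 36x^2 + 144x + 192
image of x^4: 4x^4 + 64x^3 + 384x^2 + 1024x + 1024
image of x^5: 5x^5 + 100x^4 + 800x^3 + 3200x^2 + 6400x + 5120
the matrix is upper triangular; its diagonal is (0, 1, 2, 3, 4, 5)
for a triangular matrix the eigenvalues are the diagonal entries, with algebraic multiplicity their repetition count


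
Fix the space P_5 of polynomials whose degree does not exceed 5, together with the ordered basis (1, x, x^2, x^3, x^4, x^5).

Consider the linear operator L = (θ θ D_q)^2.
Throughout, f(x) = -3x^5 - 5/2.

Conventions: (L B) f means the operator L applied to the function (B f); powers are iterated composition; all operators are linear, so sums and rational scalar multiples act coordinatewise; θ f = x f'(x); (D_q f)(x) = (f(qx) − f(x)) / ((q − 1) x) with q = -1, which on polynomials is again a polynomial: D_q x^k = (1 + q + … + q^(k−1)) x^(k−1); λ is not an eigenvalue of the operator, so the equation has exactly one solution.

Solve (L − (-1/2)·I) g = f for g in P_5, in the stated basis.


write g with unknown coordinates in the stated basis and equate coefficients in (L − (-1/2)·I) g = f
solving from the highest basis element down gives g = -6x^5 - 5
check: L g = 0
so L g − (-1/2)·g = -3x^5 - 5/2 = f ✓

the image equals g(x) = -6x^5 - 5


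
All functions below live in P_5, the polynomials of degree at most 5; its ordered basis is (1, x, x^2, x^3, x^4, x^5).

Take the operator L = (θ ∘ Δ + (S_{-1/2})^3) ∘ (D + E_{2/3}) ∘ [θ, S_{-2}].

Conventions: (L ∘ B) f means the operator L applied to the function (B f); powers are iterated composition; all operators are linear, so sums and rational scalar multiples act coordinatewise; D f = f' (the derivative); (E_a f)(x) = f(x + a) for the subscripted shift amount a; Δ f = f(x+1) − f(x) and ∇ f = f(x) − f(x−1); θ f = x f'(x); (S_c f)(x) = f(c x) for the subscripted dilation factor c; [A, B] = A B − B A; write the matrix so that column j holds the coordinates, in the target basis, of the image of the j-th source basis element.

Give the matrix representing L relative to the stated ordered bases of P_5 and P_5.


the matrix is [[0, 0, 0, 0, 0, 0]; [0, 0, 0, 0, 0, 0]; [0, 0, 0, 0, 0, 0]; [0, 0, 0, 0, 0, 0]; [0, 0, 0, 0, 0, 0]; [0, 0, 0, 0, 0, 0]] (rows listed top to bottom)

image of 1: 0
image of x: 0
image of x^2: 0
image of x^3: 0
image of x^4: 0
image of x^5: 0
each image's coordinates form column j of the matrix


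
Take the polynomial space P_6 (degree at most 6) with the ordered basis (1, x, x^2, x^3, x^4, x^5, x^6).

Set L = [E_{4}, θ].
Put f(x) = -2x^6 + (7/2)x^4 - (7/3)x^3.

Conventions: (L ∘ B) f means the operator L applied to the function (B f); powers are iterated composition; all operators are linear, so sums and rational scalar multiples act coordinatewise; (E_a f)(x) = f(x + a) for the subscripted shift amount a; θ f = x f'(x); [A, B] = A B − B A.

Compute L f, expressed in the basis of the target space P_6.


θ f = -12x^6 + 14x^4 - 7x^3
E_{4} θ f = -12x^6 - 288x^5 - 2866x^4 - 15143x^3 - 44820x^2 - 70480x - 46016
E_{4} f = -2x^6 - 48x^5 - (953/2)x^4 - (7519/3)x^3 - 7372x^2 - 11504x - 22336/3
θ E_{4} f = -12x^6 - 240x^5 - 1906x^4 - 7519x^3 - 14744x^2 - 11504x
[E_{4}, θ] f = -48x^5 - 960x^4 - 7624x^3 - 30076x^2 - 58976x - 46016

the image equals g(x) = -48x^5 - 960x^4 - 7624x^3 - 30076x^2 - 58976x - 46016


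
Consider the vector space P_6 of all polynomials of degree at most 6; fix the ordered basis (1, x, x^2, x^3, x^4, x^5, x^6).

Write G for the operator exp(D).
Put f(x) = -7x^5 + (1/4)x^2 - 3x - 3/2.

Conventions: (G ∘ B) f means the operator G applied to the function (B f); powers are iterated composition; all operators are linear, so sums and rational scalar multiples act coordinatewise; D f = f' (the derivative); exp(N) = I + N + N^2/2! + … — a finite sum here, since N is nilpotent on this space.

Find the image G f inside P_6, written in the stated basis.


order-1 term: -35x^4 + (1/2)x - 3
order-2 term: -70x^3 + 1/4
order-3 term: -70x^2
order-4 term: -35x
order-5 term: -7
the series for exp(D) f terminates at order 5
exp(D) f = -7x^5 - 35x^4 - 70x^3 - (279/4)x^2 - (75/2)x - 45/4

the result is g(x) = -7x^5 - 35x^4 - 70x^3 - (279/4)x^2 - (75/2)x - 45/4


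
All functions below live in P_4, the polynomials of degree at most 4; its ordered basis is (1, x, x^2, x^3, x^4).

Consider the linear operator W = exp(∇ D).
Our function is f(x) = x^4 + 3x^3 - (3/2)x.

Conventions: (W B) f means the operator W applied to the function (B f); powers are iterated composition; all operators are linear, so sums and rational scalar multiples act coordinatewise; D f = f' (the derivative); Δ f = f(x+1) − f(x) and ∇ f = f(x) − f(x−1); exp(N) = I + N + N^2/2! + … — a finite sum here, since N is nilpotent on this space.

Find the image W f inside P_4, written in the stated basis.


order-1 term: 12x^2 + 6x - 5
order-2 term: 12
the series for exp(∇ D) f terminates at order 2
exp(∇ D) f = x^4 + 3x^3 + 12x^2 + (9/2)x + 7

the image equals g(x) = x^4 + 3x^3 + 12x^2 + (9/2)x + 7


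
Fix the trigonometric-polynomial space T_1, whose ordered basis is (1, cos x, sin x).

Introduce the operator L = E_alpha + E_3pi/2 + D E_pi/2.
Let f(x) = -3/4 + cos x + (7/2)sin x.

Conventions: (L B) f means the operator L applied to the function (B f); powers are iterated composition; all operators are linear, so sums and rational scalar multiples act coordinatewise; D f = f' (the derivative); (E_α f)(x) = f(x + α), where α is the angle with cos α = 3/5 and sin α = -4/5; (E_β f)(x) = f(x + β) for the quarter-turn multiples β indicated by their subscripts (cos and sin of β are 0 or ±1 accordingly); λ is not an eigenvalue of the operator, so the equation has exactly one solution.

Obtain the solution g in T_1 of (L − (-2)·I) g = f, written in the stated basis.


g(x) = -3/16 + (79/58)cos x + (19/29)sin x

write g with unknown coordinates in the stated basis and equate coefficients in (L − (-2)·I) g = f
solving from the highest basis element down gives g = -3/16 + (79/58)cos x + (19/29)sin x
check: L g = -3/8 - (50/29)cos x + (127/58)sin x
so L g − (-2)·g = -3/4 + cos x + (7/2)sin x = f ✓


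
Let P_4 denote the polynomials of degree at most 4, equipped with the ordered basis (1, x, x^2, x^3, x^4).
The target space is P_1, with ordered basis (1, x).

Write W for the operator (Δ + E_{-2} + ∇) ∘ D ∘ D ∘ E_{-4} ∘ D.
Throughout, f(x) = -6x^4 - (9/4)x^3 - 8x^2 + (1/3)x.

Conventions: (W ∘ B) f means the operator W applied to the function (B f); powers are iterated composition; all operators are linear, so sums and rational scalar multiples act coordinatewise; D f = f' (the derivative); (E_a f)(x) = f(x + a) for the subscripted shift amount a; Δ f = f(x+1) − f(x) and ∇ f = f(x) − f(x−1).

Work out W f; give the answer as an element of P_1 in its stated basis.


the result is g(x) = -144x + 1125/2

D f = -24x^3 - (27/4)x^2 - 16x + 1/3
E_{-4} D f = -24x^3 + (1125/4)x^2 - 1114x + 4477/3
D E_{-4} D f = -72x^2 + (1125/2)x - 1114
D D E_{-4} D f = -144x + 1125/2
Δ (D ∘ D) E_{-4} D f = -144
E_{-2} (D ∘ D) E_{-4} D f = -144x + 1701/2
∇ (D ∘ D) E_{-4} D f = -144
(Δ + E_{-2} + ∇) (D ∘ D) E_{-4} D f = -144x + 1125/2


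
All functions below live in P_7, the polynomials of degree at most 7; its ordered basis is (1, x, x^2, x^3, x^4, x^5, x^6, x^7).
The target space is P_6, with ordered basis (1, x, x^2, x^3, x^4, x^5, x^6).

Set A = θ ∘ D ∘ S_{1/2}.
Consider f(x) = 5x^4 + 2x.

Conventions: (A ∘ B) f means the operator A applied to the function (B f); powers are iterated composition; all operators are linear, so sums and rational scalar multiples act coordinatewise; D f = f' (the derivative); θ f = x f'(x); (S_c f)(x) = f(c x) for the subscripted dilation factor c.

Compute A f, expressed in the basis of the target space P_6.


S_{1/2} f = (5/16)x^4 + x
D S_{1/2} f = (5/4)x^3 + 1
θ D S_{1/2} f = (15/4)x^3

the result is g(x) = (15/4)x^3


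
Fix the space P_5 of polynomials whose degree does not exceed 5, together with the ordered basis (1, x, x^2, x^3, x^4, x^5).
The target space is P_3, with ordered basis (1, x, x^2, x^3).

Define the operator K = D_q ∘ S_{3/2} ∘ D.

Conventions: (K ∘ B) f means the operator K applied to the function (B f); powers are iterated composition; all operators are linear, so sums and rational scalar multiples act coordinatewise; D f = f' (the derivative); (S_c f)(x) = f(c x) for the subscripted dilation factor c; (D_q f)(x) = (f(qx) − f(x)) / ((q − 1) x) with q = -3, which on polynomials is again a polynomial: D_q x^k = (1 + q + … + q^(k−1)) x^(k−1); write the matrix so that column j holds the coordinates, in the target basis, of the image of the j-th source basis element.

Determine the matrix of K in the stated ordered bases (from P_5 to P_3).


image of 1: 0
image of x: 0
image of x^2: 3
image of x^3: -(27/2)x
image of x^4: (189/2)x^2
image of x^5: -(2025/4)x^3
each image's coordinates form column j of the matrix

the matrix is [[0, 0, 3, 0, 0, 0]; [0, 0, 0, -27/2, 0, 0]; [0, 0, 0, 0, 189/2, 0]; [0, 0, 0, 0, 0, -2025/4]] (rows listed top to bottom)


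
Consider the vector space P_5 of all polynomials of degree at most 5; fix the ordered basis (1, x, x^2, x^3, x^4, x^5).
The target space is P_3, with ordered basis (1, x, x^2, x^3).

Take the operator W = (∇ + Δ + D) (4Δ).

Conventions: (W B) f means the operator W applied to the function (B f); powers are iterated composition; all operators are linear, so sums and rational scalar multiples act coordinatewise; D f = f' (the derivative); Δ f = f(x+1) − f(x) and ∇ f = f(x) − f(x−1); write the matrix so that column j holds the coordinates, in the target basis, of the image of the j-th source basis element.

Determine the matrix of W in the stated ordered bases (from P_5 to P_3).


the matrix is [[0, 0, 24, 36, 80, 140]; [0, 0, 0, 72, 144, 400]; [0, 0, 0, 0, 144, 360]; [0, 0, 0, 0, 0, 240]] (rows listed top to bottom)

image of 1: 0
image of x: 0
image of x^2: 24
image of x^3: 72x + 36
image of x^4: 144x^2 + 144x + 80
image of x^5: 240x^3 + 360x^2 + 400x + 140
each image's coordinates form column j of the matrix


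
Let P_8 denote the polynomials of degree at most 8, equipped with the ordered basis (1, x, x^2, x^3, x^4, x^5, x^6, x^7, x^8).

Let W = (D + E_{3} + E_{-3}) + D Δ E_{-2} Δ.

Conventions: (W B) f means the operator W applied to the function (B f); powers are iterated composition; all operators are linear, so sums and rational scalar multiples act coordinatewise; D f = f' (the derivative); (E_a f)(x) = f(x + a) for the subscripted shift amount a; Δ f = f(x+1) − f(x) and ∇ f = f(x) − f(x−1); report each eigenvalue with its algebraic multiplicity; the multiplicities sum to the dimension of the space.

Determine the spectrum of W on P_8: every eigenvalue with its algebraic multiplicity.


image of 1: 2
image of x: 2x + 1
image of x^2: 2x^2 + 2x + 18
image of x^3: 2x^3 + 3x^2 + 54x + 6
image of x^4: 2x^4 + 4x^3 + 108x^2 + 24x + 138
image of x^5: 2x^5 + 5x^4 + 180x^3 + 60x^2 + 690x + 70
image of x^6: 2x^6 + 6x^5 + 270x^4 + 120x^3 + 2070x^2 + 420x + 1278
image of x^7: 2x^7 + 7x^6 + 378x^5 + 210x^4 + 4830x^3 + 1470x^2 + 8946x + 434
image of x^8: 2x^8 + 8x^7 + 504x^6 + 336x^5 + 9660x^4 + 3920x^3 + 35784x^2 + 3472x + 12114
the matrix is upper triangular; its diagonal is (2, 2, 2, 2, 2, 2, 2, 2, 2)
for a triangular matrix the eigenvalues are the diagonal entries, with algebraic multiplicity their repetition count

λ = 2 (multiplicity 9)


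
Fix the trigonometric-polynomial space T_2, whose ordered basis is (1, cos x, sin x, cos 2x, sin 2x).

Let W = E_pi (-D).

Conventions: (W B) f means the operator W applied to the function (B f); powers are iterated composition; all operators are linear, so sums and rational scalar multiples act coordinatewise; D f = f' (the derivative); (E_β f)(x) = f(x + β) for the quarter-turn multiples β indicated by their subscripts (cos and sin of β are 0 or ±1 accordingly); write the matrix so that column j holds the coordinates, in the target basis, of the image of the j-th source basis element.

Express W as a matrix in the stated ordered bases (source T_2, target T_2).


image of 1: 0
image of cos x: -sin x
image of sin x: cos x
image of cos 2x: 2sin 2x
image of sin 2x: -2cos 2x
each image's coordinates form column j of the matrix

the matrix is [[0, 0, 0, 0, 0]; [0, 0, 1, 0, 0]; [0, -1, 0, 0, 0]; [0, 0, 0, 0, -2]; [0, 0, 0, 2, 0]] (rows listed top to bottom)


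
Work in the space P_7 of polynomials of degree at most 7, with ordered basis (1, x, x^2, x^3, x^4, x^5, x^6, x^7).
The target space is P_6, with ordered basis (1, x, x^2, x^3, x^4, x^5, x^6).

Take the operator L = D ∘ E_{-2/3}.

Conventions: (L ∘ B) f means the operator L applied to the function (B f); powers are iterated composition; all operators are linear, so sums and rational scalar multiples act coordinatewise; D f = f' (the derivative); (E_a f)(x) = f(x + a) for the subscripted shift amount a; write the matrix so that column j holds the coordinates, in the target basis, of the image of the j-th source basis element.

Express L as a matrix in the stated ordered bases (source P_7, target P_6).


the matrix is [[0, 1, -4/3, 4/3, -32/27, 80/81, -64/81, 448/729]; [0, 0, 2, -4, 16/3, -160/27, 160/27, -448/81]; [0, 0, 0, 3, -8, 40/3, -160/9, 560/27]; [0, 0, 0, 0, 4, -40/3, 80/3, -1120/27]; [0, 0, 0, 0, 0, 5, -20, 140/3]; [0, 0, 0, 0, 0, 0, 6, -28]; [0, 0, 0, 0, 0, 0, 0, 7]] (rows listed top to bottom)

image of 1: 0
image of x: 1
image of x^2: 2x - 4/3
image of x^3: 3x^2 - 4x + 4/3
image of x^4: 4x^3 - 8x^2 + (16/3)x - 32/27
image of x^5: 5x^4 - (40/3)x^3 + (40/3)x^2 - (160/27)x + 80/81
image of x^6: 6x^5 - 20x^4 + (80/3)x^3 - (160/9)x^2 + (160/27)x - 64/81
image of x^7: 7x^6 - 28x^5 + (140/3)x^4 - (1120/27)x^3 + (560/27)x^2 - (448/81)x + 448/729
each image's coordinates form column j of the matrix


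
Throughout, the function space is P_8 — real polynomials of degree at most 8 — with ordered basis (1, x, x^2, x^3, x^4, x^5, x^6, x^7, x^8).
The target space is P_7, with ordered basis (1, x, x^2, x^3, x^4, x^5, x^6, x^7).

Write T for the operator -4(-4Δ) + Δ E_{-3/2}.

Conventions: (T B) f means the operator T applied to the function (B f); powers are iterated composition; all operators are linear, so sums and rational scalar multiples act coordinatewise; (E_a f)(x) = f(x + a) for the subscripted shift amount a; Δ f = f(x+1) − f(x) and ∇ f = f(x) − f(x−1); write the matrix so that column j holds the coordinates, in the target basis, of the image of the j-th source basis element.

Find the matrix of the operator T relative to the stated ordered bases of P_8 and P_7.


image of 1: 0
image of x: 17
image of x^2: 34x + 14
image of x^3: 51x^2 + 42x + 77/4
image of x^4: 68x^3 + 84x^2 + 77x + 11
image of x^5: 85x^4 + 140x^3 + (385/2)x^2 + 55x + 377/16
image of x^6: 102x^5 + 210x^4 + 385x^3 + 165x^2 + (1131/8)x + 37/8
image of x^7: 119x^6 + 294x^5 + (2695/4)x^4 + 385x^3 + (7917/16)x^2 + (259/8)x + 2117/64
image of x^8: 136x^7 + 392x^6 + 1078x^5 + 770x^4 + (2639/2)x^3 + (259/2)x^2 + (2117/8)x - 77/8
each image's coordinates form column j of the matrix

the matrix is [[0, 17, 14, 77/4, 11, 377/16, 37/8, 2117/64, -77/8]; [0, 0, 34, 42, 77, 55, 1131/8, 259/8, 2117/8]; [0, 0, 0, 51, 84, 385/2, 165, 7917/16, 259/2]; [0, 0, 0, 0, 68, 140, 385, 385, 2639/2]; [0, 0, 0, 0, 0, 85, 210, 2695/4, 770]; [0, 0, 0, 0, 0, 0, 102, 294, 1078]; [0, 0, 0, 0, 0, 0, 0, 119, 392]; [0, 0, 0, 0, 0, 0, 0, 0, 136]] (rows listed top to bottom)
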